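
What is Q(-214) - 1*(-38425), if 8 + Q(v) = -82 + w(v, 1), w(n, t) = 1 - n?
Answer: 38550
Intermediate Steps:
Q(v) = -89 - v (Q(v) = -8 + (-82 + (1 - v)) = -8 + (-81 - v) = -89 - v)
Q(-214) - 1*(-38425) = (-89 - 1*(-214)) - 1*(-38425) = (-89 + 214) + 38425 = 125 + 38425 = 38550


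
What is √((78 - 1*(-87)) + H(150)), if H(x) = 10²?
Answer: √265 ≈ 16.279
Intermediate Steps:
H(x) = 100
√((78 - 1*(-87)) + H(150)) = √((78 - 1*(-87)) + 100) = √((78 + 87) + 100) = √(165 + 100) = √265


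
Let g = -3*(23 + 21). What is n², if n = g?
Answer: 17424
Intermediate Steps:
g = -132 (g = -3*44 = -132)
n = -132
n² = (-132)² = 17424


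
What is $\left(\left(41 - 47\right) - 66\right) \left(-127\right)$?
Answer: $9144$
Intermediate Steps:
$\left(\left(41 - 47\right) - 66\right) \left(-127\right) = \left(-6 - 66\right) \left(-127\right) = \left(-72\right) \left(-127\right) = 9144$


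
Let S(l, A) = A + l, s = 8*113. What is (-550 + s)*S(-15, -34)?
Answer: -17346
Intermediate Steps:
s = 904
(-550 + s)*S(-15, -34) = (-550 + 904)*(-34 - 15) = 354*(-49) = -17346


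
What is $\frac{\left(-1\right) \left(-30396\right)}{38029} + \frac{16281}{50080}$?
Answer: $\frac{125963637}{112028960} \approx 1.1244$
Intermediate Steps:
$\frac{\left(-1\right) \left(-30396\right)}{38029} + \frac{16281}{50080} = 30396 \cdot \frac{1}{38029} + 16281 \cdot \frac{1}{50080} = \frac{1788}{2237} + \frac{16281}{50080} = \frac{125963637}{112028960}$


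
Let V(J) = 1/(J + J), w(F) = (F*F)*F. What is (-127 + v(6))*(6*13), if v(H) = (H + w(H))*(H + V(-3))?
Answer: 91104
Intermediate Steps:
w(F) = F**3 (w(F) = F**2*F = F**3)
V(J) = 1/(2*J)
v(H) = (-1/6 + H)*(H + H**3) (v(H) = (H + H**3)*(H + (1/2)/(-3)) = (H + H**3)*(H + (1/2)*(-1/3)) = (H + H**3)*(H - 1/6) = (H + H**3)*(-1/6 + H) = (-1/6 + H)*(H + H**3))
(-127 + v(6))*(6*13) = (-127 + 6*(-1/6 + 6 + 6**3 - 1/6*6**2))*(6*13) = (-127 + 6*(-1/6 + 6 + 216 - 1/6*36))*78 = (-127 + 6*(-1/6 + 6 + 216 - 6))*78 = (-127 + 6*(1295/6))*78 = (-127 + 1295)*78 = 1168*78 = 91104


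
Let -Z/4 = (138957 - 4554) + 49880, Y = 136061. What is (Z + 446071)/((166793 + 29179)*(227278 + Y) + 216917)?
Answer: -291061/71204487425 ≈ -4.0877e-6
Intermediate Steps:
Z = -737132 (Z = -4*((138957 - 4554) + 49880) = -4*(134403 + 49880) = -4*184283 = -737132)
(Z + 446071)/((166793 + 29179)*(227278 + Y) + 216917) = (-737132 + 446071)/((166793 + 29179)*(227278 + 136061) + 216917) = -291061/(195972*363339 + 216917) = -291061/(71204270508 + 216917) = -291061/71204487425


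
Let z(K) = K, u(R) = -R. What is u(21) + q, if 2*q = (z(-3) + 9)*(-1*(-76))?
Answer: 207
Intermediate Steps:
q = 228 (q = ((-3 + 9)*(-1*(-76)))/2 = (6*76)/2 = (½)*456 = 228)
u(21) + q = -1*21 + 228 = -21 + 228 = 207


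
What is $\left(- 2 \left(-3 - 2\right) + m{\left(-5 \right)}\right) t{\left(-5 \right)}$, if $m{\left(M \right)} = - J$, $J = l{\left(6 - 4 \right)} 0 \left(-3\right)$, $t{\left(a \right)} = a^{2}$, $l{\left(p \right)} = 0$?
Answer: $250$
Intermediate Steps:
$J = 0$ ($J = 0 \cdot 0 \left(-3\right) = 0 \left(-3\right) = 0$)
$m{\left(M \right)} = 0$ ($m{\left(M \right)} = \left(-1\right) 0 = 0$)
$\left(- 2 \left(-3 - 2\right) + m{\left(-5 \right)}\right) t{\left(-5 \right)} = \left(- 2 \left(-3 - 2\right) + 0\right) \left(-5\right)^{2} = \left(\left(-2\right) \left(-5\right) + 0\right) 25 = \left(10 + 0\right) 25 = 10 \cdot 25 = 250$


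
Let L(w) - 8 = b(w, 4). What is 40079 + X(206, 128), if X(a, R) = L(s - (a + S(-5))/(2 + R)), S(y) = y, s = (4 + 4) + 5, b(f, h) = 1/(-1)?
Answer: 40086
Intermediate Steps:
b(f, h) = -1 (b(f, h) = 1*(-1) = -1)
s = 13 (s = 8 + 5 = 13)
L(w) = 7 (L(w) = 8 - 1 = 7)
X(a, R) = 7
40079 + X(206, 128) = 40079 + 7 = 40086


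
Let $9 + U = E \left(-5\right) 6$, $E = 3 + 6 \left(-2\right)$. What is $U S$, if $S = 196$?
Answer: $51156$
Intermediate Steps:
$E = -9$ ($E = 3 - 12 = -9$)
$U = 261$ ($U = -9 + \left(-9\right) \left(-5\right) 6 = -9 + 45 \cdot 6 = -9 + 270 = 261$)
$U S = 261 \cdot 196 = 51156$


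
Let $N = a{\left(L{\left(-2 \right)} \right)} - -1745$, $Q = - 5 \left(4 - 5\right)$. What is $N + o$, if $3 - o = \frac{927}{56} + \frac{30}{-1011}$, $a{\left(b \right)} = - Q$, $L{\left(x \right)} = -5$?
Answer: $\frac{32582057}{18872} \approx 1726.5$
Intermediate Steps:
$Q = 5$ ($Q = \left(-5\right) \left(-1\right) = 5$)
$a{\left(b \right)} = -5$ ($a{\left(b \right)} = \left(-1\right) 5 = -5$)
$N = 1740$ ($N = -5 - -1745 = -5 + 1745 = 1740$)
$o = - \frac{255223}{18872}$ ($o = 3 - \left(\frac{927}{56} + \frac{30}{-1011}\right) = 3 - \left(927 \cdot \frac{1}{56} + 30 \left(- \frac{1}{1011}\right)\right) = 3 - \left(\frac{927}{56} - \frac{10}{337}\right) = 3 - \frac{311839}{18872} = - \frac{255223}{18872} \approx -13.524$)
$N + o = 1740 - \frac{255223}{18872} = \frac{32582057}{18872}$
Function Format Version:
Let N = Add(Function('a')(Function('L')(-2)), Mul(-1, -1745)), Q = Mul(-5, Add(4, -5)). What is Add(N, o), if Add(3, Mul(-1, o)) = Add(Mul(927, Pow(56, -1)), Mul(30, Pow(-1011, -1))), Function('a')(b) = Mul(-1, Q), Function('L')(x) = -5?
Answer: Rational(32582057, 18872) ≈ 1726.5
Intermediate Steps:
Q = 5 (Q = Mul(-5, -1) = 5)
Function('a')(b) = -5 (Function('a')(b) = Mul(-1, 5) = -5)
N = 1740 (N = Add(-5, Mul(-1, -1745)) = Add(-5, 1745) = 1740)
o = Rational(-255223, 18872) (o = Add(3, Mul(-1, Add(Mul(927, Pow(56, -1)), Mul(30, Pow(-1011, -1))))) = Add(3, Mul(-1, Add(Mul(927, Rational(1, 56)), Mul(30, Rational(-1, 1011))))) = Add(3, Mul(-1, Add(Rational(927, 56), Rational(-10, 337)))) = Add(3, Mul(-1, Rational(311839, 18872))) = Add(3, Rational(-311839, 18872)) = Rational(-255223, 18872) ≈ -13.524)
Add(N, o) = Add(1740, Rational(-255223, 18872)) = Rational(32582057, 18872)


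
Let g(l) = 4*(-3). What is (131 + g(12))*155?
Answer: 18445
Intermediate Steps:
g(l) = -12
(131 + g(12))*155 = (131 - 12)*155 = 119*155 = 18445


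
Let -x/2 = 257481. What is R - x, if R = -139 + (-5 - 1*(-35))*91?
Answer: 517553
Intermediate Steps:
R = 2591 (R = -139 + (-5 + 35)*91 = -139 + 30*91 = -139 + 2730 = 2591)
x = -514962 (x = -2*257481 = -514962)
R - x = 2591 - 1*(-514962) = 2591 + 514962 = 517553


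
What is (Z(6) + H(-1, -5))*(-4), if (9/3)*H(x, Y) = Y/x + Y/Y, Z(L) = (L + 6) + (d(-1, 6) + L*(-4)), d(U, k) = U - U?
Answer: 40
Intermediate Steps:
d(U, k) = 0
Z(L) = 6 - 3*L (Z(L) = (L + 6) + (0 + L*(-4)) = (6 + L) + (0 - 4*L) = (6 + L) - 4*L = 6 - 3*L)
H(x, Y) = 1/3 + Y/(3*x) (H(x, Y) = (Y/x + Y/Y)/3 = (Y/x + 1)/3 = (1 + Y/x)/3 = 1/3 + Y/(3*x))
(Z(6) + H(-1, -5))*(-4) = ((6 - 3*6) + (1/3)*(-5 - 1)/(-1))*(-4) = ((6 - 18) + (1/3)*(-1)*(-6))*(-4) = (-12 + 2)*(-4) = -10*(-4) = 40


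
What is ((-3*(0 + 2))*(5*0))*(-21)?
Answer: 0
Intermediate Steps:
((-3*(0 + 2))*(5*0))*(-21) = (-3*2*0)*(-21) = -6*0*(-21) = 0*(-21) = 0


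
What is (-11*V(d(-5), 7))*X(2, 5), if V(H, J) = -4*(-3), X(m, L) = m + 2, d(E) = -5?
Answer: -528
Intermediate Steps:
X(m, L) = 2 + m
V(H, J) = 12
(-11*V(d(-5), 7))*X(2, 5) = (-11*12)*(2 + 2) = -132*4 = -528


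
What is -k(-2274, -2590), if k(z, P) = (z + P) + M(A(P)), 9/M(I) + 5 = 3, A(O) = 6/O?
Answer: 9737/2 ≈ 4868.5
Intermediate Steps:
M(I) = -9/2 (M(I) = 9/(-5 + 3) = 9/(-2) = 9*(-1/2) = -9/2)
k(z, P) = -9/2 + P + z (k(z, P) = (z + P) - 9/2 = (P + z) - 9/2 = -9/2 + P + z)
-k(-2274, -2590) = -(-9/2 - 2590 - 2274) = -1*(-9737/2) = 9737/2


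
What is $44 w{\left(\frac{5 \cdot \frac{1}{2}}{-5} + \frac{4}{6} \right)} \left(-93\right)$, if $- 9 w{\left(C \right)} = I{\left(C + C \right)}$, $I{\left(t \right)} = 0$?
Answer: $0$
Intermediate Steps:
$w{\left(C \right)} = 0$ ($w{\left(C \right)} = \left(- \frac{1}{9}\right) 0 = 0$)
$44 w{\left(\frac{5 \cdot \frac{1}{2}}{-5} + \frac{4}{6} \right)} \left(-93\right) = 44 \cdot 0 \left(-93\right) = 0 \left(-93\right) = 0$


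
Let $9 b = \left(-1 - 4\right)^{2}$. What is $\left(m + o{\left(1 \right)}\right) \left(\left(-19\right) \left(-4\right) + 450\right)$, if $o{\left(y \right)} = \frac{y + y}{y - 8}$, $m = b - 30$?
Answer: $- \frac{911558}{63} \approx -14469.0$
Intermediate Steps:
$b = \frac{25}{9}$ ($b = \frac{\left(-1 - 4\right)^{2}}{9} = \frac{\left(-5\right)^{2}}{9} = \frac{1}{9} \cdot 25 = \frac{25}{9} \approx 2.7778$)
$m = - \frac{245}{9}$ ($m = \frac{25}{9} - 30 = - \frac{245}{9} \approx -27.222$)
$o{\left(y \right)} = \frac{2 y}{-8 + y}$
$\left(m + o{\left(1 \right)}\right) \left(\left(-19\right) \left(-4\right) + 450\right) = \left(- \frac{245}{9} + 2 \cdot 1 \frac{1}{-8 + 1}\right) \left(\left(-19\right) \left(-4\right) + 450\right) = \left(- \frac{245}{9} + 2 \cdot 1 \frac{1}{-7}\right) \left(76 + 450\right) = \left(- \frac{245}{9} + 2 \cdot 1 \left(- \frac{1}{7}\right)\right) 526 = \left(- \frac{245}{9} - \frac{2}{7}\right) 526 = \left(- \frac{1733}{63}\right) 526 = - \frac{911558}{63}$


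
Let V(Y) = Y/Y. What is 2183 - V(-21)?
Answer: 2182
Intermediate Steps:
V(Y) = 1
2183 - V(-21) = 2183 - 1*1 = 2183 - 1 = 2182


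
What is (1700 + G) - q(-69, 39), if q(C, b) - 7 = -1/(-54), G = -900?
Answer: 42821/54 ≈ 792.98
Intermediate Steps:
q(C, b) = 379/54 (q(C, b) = 7 - 1/(-54) = 7 - 1*(-1/54) = 7 + 1/54 = 379/54)
(1700 + G) - q(-69, 39) = (1700 - 900) - 1*379/54 = 800 - 379/54 = 42821/54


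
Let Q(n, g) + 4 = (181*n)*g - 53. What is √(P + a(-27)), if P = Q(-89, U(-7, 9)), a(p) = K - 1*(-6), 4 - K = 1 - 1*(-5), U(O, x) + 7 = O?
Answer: √225473 ≈ 474.84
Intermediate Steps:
U(O, x) = -7 + O
Q(n, g) = -57 + 181*g*n (Q(n, g) = -4 + ((181*n)*g - 53) = -4 + (181*g*n - 53) = -4 + (-53 + 181*g*n) = -57 + 181*g*n)
K = -2 (K = 4 - (1 - 1*(-5)) = 4 - (1 + 5) = 4 - 1*6 = 4 - 6 = -2)
a(p) = 4 (a(p) = -2 - 1*(-6) = -2 + 6 = 4)
P = 225469 (P = -57 + 181*(-7 - 7)*(-89) = -57 + 181*(-14)*(-89) = -57 + 225526 = 225469)
√(P + a(-27)) = √(225469 + 4) = √225473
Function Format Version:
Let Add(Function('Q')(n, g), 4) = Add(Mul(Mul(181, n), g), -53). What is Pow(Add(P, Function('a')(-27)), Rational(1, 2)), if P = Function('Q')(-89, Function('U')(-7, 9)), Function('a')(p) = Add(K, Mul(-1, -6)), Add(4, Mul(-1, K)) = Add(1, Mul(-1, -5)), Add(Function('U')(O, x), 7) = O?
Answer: Pow(225473, Rational(1, 2)) ≈ 474.84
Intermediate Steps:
Function('U')(O, x) = Add(-7, O)
Function('Q')(n, g) = Add(-57, Mul(181, g, n)) (Function('Q')(n, g) = Add(-4, Add(Mul(Mul(181, n), g), -53)) = Add(-4, Add(Mul(181, g, n), -53)) = Add(-4, Add(-53, Mul(181, g, n))) = Add(-57, Mul(181, g, n)))
K = -2 (K = Add(4, Mul(-1, Add(1, Mul(-1, -5)))) = Add(4, Mul(-1, Add(1, 5))) = Add(4, Mul(-1, 6)) = Add(4, -6) = -2)
Function('a')(p) = 4 (Function('a')(p) = Add(-2, Mul(-1, -6)) = Add(-2, 6) = 4)
P = 225469 (P = Add(-57, Mul(181, Add(-7, -7), -89)) = Add(-57, Mul(181, -14, -89)) = Add(-57, 225526) = 225469)
Pow(Add(P, Function('a')(-27)), Rational(1, 2)) = Pow(Add(225469, 4), Rational(1, 2)) = Pow(225473, Rational(1, 2))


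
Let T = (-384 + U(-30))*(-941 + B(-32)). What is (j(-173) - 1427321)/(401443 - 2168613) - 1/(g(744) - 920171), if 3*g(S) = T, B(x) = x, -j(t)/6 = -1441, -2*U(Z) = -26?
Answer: 170207926213/212018871505 ≈ 0.80280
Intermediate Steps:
U(Z) = 13 (U(Z) = -1/2*(-26) = 13)
j(t) = 8646 (j(t) = -6*(-1441) = 8646)
T = 360983 (T = (-384 + 13)*(-941 - 32) = -371*(-973) = 360983)
g(S) = 360983/3 (g(S) = (1/3)*360983 = 360983/3)
(j(-173) - 1427321)/(401443 - 2168613) - 1/(g(744) - 920171) = (8646 - 1427321)/(401443 - 2168613) - 1/(360983/3 - 920171) = -1418675/(-1767170) - 1/(-2399530/3) = -1418675*(-1/1767170) - 1*(-3/2399530) = 283735/353434 + 3/2399530 = 170207926213/212018871505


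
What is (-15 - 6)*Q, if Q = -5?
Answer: 105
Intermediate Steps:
(-15 - 6)*Q = (-15 - 6)*(-5) = -21*(-5) = 105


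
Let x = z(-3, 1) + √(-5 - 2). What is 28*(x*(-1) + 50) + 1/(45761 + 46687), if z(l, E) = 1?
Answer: 126838657/92448 - 28*I*√7 ≈ 1372.0 - 74.081*I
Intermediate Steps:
x = 1 + I*√7 (x = 1 + √(-5 - 2) = 1 + √(-7) = 1 + I*√7 ≈ 1.0 + 2.6458*I)
28*(x*(-1) + 50) + 1/(45761 + 46687) = 28*((1 + I*√7)*(-1) + 50) + 1/(45761 + 46687) = 28*((-1 - I*√7) + 50) + 1/92448 = 28*(49 - I*√7) + 1/92448 = (1372 - 28*I*√7) + 1/92448 = 126838657/92448 - 28*I*√7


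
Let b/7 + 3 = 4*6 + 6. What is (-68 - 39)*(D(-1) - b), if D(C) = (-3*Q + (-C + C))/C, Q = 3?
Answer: 19260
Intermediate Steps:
D(C) = -9/C (D(C) = (-3*3 + (-C + C))/C = (-9 + 0)/C = -9/C)
b = 189 (b = -21 + 7*(4*6 + 6) = -21 + 7*(24 + 6) = -21 + 7*30 = -21 + 210 = 189)
(-68 - 39)*(D(-1) - b) = (-68 - 39)*(-9/(-1) - 1*189) = -107*(-9*(-1) - 189) = -107*(9 - 189) = -107*(-180) = 19260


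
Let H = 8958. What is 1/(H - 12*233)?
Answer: 1/6162 ≈ 0.00016229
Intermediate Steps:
1/(H - 12*233) = 1/(8958 - 12*233) = 1/(8958 - 2796) = 1/6162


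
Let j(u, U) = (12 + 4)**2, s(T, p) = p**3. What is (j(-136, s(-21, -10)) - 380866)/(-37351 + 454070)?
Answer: -380610/416719 ≈ -0.91335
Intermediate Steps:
j(u, U) = 256 (j(u, U) = 16**2 = 256)
(j(-136, s(-21, -10)) - 380866)/(-37351 + 454070) = (256 - 380866)/(-37351 + 454070) = -380610/416719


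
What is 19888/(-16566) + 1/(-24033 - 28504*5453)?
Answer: -258981772697/215722648533 ≈ -1.2005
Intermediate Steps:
19888/(-16566) + 1/(-24033 - 28504*5453) = 19888*(-1/16566) + (1/5453)/(-52537) = -904/753 - 1/52537*1/5453 = -904/753 - 1/286484261 = -258981772697/215722648533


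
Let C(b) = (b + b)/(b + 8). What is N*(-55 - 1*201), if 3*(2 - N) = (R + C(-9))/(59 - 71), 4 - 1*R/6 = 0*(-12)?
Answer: -2432/3 ≈ -810.67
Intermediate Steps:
R = 24 (R = 24 - 0*(-12) = 24 - 6*0 = 24 + 0 = 24)
C(b) = 2*b/(8 + b) (C(b) = (2*b)/(8 + b) = 2*b/(8 + b))
N = 19/6 (N = 2 - (24 + 2*(-9)/(8 - 9))/(3*(59 - 71)) = 2 - (24 + 2*(-9)/(-1))/(3*(-12)) = 2 - (24 + 2*(-9)*(-1))*(-1)/(3*12) = 2 - (24 + 18)*(-1)/(3*12) = 2 - 14*(-1)/12 = 2 - ⅓*(-7/2) = 2 + 7/6 = 19/6 ≈ 3.1667)
N*(-55 - 1*201) = 19*(-55 - 1*201)/6 = 19*(-55 - 201)/6 = (19/6)*(-256) = -2432/3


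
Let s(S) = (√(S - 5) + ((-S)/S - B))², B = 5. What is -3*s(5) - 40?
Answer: -148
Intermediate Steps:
s(S) = (-6 + √(-5 + S))² (s(S) = (√(S - 5) + ((-S)/S - 1*5))² = (√(-5 + S) + (-1 - 5))² = (√(-5 + S) - 6)² = (-6 + √(-5 + S))²)
-3*s(5) - 40 = -3*(6 - √(-5 + 5))² - 40 = -3*(6 - √0)² - 40 = -3*(6 - 1*0)² - 40 = -3*(6 + 0)² - 40 = -3*6² - 40 = -3*36 - 40 = -108 - 40 = -148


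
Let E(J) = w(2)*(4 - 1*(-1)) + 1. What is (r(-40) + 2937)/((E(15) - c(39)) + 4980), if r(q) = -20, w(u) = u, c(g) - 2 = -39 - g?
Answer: 2917/5067 ≈ 0.57569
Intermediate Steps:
c(g) = -37 - g (c(g) = 2 + (-39 - g) = -37 - g)
E(J) = 11 (E(J) = 2*(4 - 1*(-1)) + 1 = 2*(4 + 1) + 1 = 2*5 + 1 = 10 + 1 = 11)
(r(-40) + 2937)/((E(15) - c(39)) + 4980) = (-20 + 2937)/((11 - (-37 - 1*39)) + 4980) = 2917/((11 - (-37 - 39)) + 4980) = 2917/((11 - 1*(-76)) + 4980) = 2917/((11 + 76) + 4980) = 2917/(87 + 4980) = 2917/5067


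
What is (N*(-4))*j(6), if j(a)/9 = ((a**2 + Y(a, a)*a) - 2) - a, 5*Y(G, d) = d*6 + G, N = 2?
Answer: -28224/5 ≈ -5644.8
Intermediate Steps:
Y(G, d) = G/5 + 6*d/5 (Y(G, d) = (d*6 + G)/5 = (6*d + G)/5 = (G + 6*d)/5 = G/5 + 6*d/5)
j(a) = -18 - 9*a + 108*a**2/5 (j(a) = 9*(((a**2 + (a/5 + 6*a/5)*a) - 2) - a) = 9*(((a**2 + (7*a/5)*a) - 2) - a) = 9*(((a**2 + 7*a**2/5) - 2) - a) = 9*((12*a**2/5 - 2) - a) = 9*((-2 + 12*a**2/5) - a) = 9*(-2 - a + 12*a**2/5) = -18 - 9*a + 108*a**2/5)
(N*(-4))*j(6) = (2*(-4))*(-18 - 9*6 + (108/5)*6**2) = -8*(-18 - 54 + (108/5)*36) = -8*(-18 - 54 + 3888/5) = -8*3528/5 = -28224/5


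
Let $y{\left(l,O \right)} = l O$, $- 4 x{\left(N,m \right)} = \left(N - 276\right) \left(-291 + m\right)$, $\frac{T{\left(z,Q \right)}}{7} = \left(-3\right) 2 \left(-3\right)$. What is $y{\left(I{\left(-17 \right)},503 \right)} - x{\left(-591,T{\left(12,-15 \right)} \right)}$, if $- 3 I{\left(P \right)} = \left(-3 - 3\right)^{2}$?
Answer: $\frac{118911}{4} \approx 29728.0$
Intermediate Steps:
$T{\left(z,Q \right)} = 126$ ($T{\left(z,Q \right)} = 7 \left(-3\right) 2 \left(-3\right) = 7 \left(\left(-6\right) \left(-3\right)\right) = 7 \cdot 18 = 126$)
$x{\left(N,m \right)} = - \frac{\left(-291 + m\right) \left(-276 + N\right)}{4}$ ($x{\left(N,m \right)} = - \frac{\left(N - 276\right) \left(-291 + m\right)}{4} = - \frac{\left(-276 + N\right) \left(-291 + m\right)}{4} = - \frac{\left(-291 + m\right) \left(-276 + N\right)}{4}$)
$I{\left(P \right)} = -12$ ($I{\left(P \right)} = - \frac{\left(-3 - 3\right)^{2}}{3} = - \frac{\left(-6\right)^{2}}{3} = \left(- \frac{1}{3}\right) 36 = -12$)
$y{\left(l,O \right)} = O l$
$y{\left(I{\left(-17 \right)},503 \right)} - x{\left(-591,T{\left(12,-15 \right)} \right)} = 503 \left(-12\right) - \left(-20079 + 69 \cdot 126 + \frac{291}{4} \left(-591\right) - \left(- \frac{591}{4}\right) 126\right) = -6036 - \left(-20079 + 8694 - \frac{171981}{4} + \frac{37233}{2}\right) = -6036 - - \frac{143055}{4} = -6036 + \frac{143055}{4} = \frac{118911}{4}$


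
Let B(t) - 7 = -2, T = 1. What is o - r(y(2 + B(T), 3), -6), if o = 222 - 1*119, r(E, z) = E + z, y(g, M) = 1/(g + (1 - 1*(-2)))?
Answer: 1089/10 ≈ 108.90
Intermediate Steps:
B(t) = 5 (B(t) = 7 - 2 = 5)
y(g, M) = 1/(3 + g) (y(g, M) = 1/(g + (1 + 2)) = 1/(g + 3) = 1/(3 + g))
o = 103 (o = 222 - 119 = 103)
o - r(y(2 + B(T), 3), -6) = 103 - (1/(3 + (2 + 5)) - 6) = 103 - (1/(3 + 7) - 6) = 103 - (1/10 - 6) = 103 - (⅒ - 6) = 103 - 1*(-59/10) = 103 + 59/10 = 1089/10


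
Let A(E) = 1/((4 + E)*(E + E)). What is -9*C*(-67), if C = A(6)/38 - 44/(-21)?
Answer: 13444287/10640 ≈ 1263.6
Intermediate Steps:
A(E) = 1/(2*E*(4 + E)) (A(E) = 1/((4 + E)*(2*E)) = 1/(2*E*(4 + E)))
C = 66887/31920 (C = ((½)/(6*(4 + 6)))/38 - 44/(-21) = ((½)*(⅙)/10)*(1/38) - 44*(-1/21) = ((½)*(⅙)*(⅒))*(1/38) + 44/21 = (1/120)*(1/38) + 44/21 = 1/4560 + 44/21 = 66887/31920 ≈ 2.0955)
-9*C*(-67) = -9*66887/31920*(-67) = -200661/10640*(-67) = 13444287/10640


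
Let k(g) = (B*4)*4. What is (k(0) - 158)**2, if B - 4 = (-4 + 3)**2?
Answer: 6084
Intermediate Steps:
B = 5 (B = 4 + (-4 + 3)**2 = 4 + (-1)**2 = 4 + 1 = 5)
k(g) = 80 (k(g) = (5*4)*4 = 20*4 = 80)
(k(0) - 158)**2 = (80 - 158)**2 = (-78)**2 = 6084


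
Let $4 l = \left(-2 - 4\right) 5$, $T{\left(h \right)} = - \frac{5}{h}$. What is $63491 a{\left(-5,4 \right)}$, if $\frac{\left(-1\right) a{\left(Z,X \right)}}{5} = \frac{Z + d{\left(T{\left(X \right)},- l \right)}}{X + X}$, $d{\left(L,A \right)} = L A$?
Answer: $\frac{36507325}{64} \approx 5.7043 \cdot 10^{5}$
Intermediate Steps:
$l = - \frac{15}{2}$ ($l = \frac{\left(-2 - 4\right) 5}{4} = \frac{\left(-6\right) 5}{4} = \frac{1}{4} \left(-30\right) = - \frac{15}{2} \approx -7.5$)
$d{\left(L,A \right)} = A L$
$a{\left(Z,X \right)} = - \frac{5 \left(Z - \frac{75}{2 X}\right)}{2 X}$ ($a{\left(Z,X \right)} = - 5 \frac{Z + \left(-1\right) \left(- \frac{15}{2}\right) \left(- \frac{5}{X}\right)}{X + X} = - 5 \frac{Z + \frac{15 \left(- \frac{5}{X}\right)}{2}}{2 X} = - 5 \left(Z - \frac{75}{2 X}\right) \frac{1}{2 X} = - 5 \frac{Z - \frac{75}{2 X}}{2 X} = - \frac{5 \left(Z - \frac{75}{2 X}\right)}{2 X}$)
$63491 a{\left(-5,4 \right)} = 63491 \frac{5 \left(75 - 8 \left(-5\right)\right)}{4 \cdot 16} = 63491 \cdot \frac{5}{4} \cdot \frac{1}{16} \left(75 + 40\right) = 63491 \cdot \frac{5}{4} \cdot \frac{1}{16} \cdot 115 = 63491 \cdot \frac{575}{64} = \frac{36507325}{64}$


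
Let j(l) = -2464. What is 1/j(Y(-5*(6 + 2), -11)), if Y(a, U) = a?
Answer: -1/2464 ≈ -0.00040584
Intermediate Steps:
1/j(Y(-5*(6 + 2), -11)) = 1/(-2464) = -1/2464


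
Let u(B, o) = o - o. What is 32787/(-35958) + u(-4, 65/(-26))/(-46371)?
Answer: -10929/11986 ≈ -0.91181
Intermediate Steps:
u(B, o) = 0
32787/(-35958) + u(-4, 65/(-26))/(-46371) = 32787/(-35958) + 0/(-46371) = 32787*(-1/35958) + 0*(-1/46371) = -10929/11986 + 0 = -10929/11986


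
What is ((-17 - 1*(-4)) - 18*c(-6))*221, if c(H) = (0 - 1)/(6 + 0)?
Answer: -2210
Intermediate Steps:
c(H) = -⅙ (c(H) = -1/6 = -1*⅙ = -⅙)
((-17 - 1*(-4)) - 18*c(-6))*221 = ((-17 - 1*(-4)) - 18*(-⅙))*221 = ((-17 + 4) + 3)*221 = (-13 + 3)*221 = -10*221 = -2210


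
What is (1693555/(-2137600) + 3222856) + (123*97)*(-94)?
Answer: 898365393129/427520 ≈ 2.1013e+6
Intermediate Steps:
(1693555/(-2137600) + 3222856) + (123*97)*(-94) = (1693555*(-1/2137600) + 3222856) + 11931*(-94) = (-338711/427520 + 3222856) - 1121514 = 1377835058409/427520 - 1121514 = 898365393129/427520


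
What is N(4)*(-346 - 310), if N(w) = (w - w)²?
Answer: 0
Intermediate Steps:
N(w) = 0 (N(w) = 0² = 0)
N(4)*(-346 - 310) = 0*(-346 - 310) = 0*(-656) = 0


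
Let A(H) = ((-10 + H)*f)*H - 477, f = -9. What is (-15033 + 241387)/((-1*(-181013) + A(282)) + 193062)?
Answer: -113177/158369 ≈ -0.71464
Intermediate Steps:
A(H) = -477 + H*(90 - 9*H) (A(H) = ((-10 + H)*(-9))*H - 477 = (90 - 9*H)*H - 477 = H*(90 - 9*H) - 477 = -477 + H*(90 - 9*H))
(-15033 + 241387)/((-1*(-181013) + A(282)) + 193062) = (-15033 + 241387)/((-1*(-181013) + (-477 - 9*282² + 90*282)) + 193062) = 226354/((181013 + (-477 - 9*79524 + 25380)) + 193062) = 226354/((181013 + (-477 - 715716 + 25380)) + 193062) = 226354/((181013 - 690813) + 193062) = 226354/(-509800 + 193062) = 226354/(-316738) = 226354*(-1/316738) = -113177/158369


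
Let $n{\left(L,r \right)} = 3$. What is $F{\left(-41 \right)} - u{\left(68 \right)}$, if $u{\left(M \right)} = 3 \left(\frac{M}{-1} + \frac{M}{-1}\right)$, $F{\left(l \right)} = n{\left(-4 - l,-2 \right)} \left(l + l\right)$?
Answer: $162$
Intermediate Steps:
$F{\left(l \right)} = 6 l$ ($F{\left(l \right)} = 3 \left(l + l\right) = 3 \cdot 2 l = 6 l$)
$u{\left(M \right)} = - 6 M$ ($u{\left(M \right)} = 3 \left(M \left(-1\right) + M \left(-1\right)\right) = 3 \left(- M - M\right) = 3 \left(- 2 M\right) = - 6 M$)
$F{\left(-41 \right)} - u{\left(68 \right)} = 6 \left(-41\right) - \left(-6\right) 68 = -246 - -408 = -246 + 408 = 162$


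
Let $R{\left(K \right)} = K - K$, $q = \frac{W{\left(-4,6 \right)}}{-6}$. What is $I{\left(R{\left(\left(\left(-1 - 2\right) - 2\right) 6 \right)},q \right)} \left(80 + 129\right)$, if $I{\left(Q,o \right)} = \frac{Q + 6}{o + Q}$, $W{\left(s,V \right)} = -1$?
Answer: $7524$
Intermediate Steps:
$q = \frac{1}{6}$ ($q = - \frac{1}{-6} = \left(-1\right) \left(- \frac{1}{6}\right) = \frac{1}{6} \approx 0.16667$)
$R{\left(K \right)} = 0$
$I{\left(Q,o \right)} = \frac{6 + Q}{Q + o}$
$I{\left(R{\left(\left(\left(-1 - 2\right) - 2\right) 6 \right)},q \right)} \left(80 + 129\right) = \frac{6 + 0}{0 + \frac{1}{6}} \left(80 + 129\right) = \frac{1}{\frac{1}{6}} \cdot 6 \cdot 209 = 6 \cdot 6 \cdot 209 = 36 \cdot 209 = 7524$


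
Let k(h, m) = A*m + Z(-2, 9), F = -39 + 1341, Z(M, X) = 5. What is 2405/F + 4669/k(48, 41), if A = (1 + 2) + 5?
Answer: 2293301/144522 ≈ 15.868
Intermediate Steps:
A = 8 (A = 3 + 5 = 8)
F = 1302
k(h, m) = 5 + 8*m (k(h, m) = 8*m + 5 = 5 + 8*m)
2405/F + 4669/k(48, 41) = 2405/1302 + 4669/(5 + 8*41) = 2405*(1/1302) + 4669/(5 + 328) = 2405/1302 + 4669/333 = 2293301/144522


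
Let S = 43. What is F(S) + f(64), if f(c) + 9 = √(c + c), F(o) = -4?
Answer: -13 + 8*√2 ≈ -1.6863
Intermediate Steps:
f(c) = -9 + √2*√c (f(c) = -9 + √(c + c) = -9 + √(2*c) = -9 + √2*√c)
F(S) + f(64) = -4 + (-9 + √2*√64) = -4 + (-9 + √2*8) = -4 + (-9 + 8*√2) = -13 + 8*√2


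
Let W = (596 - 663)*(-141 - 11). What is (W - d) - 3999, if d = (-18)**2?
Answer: 5861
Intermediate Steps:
d = 324
W = 10184 (W = -67*(-152) = 10184)
(W - d) - 3999 = (10184 - 1*324) - 3999 = (10184 - 324) - 3999 = 9860 - 3999 = 5861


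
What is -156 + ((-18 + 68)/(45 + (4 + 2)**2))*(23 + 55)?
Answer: -2912/27 ≈ -107.85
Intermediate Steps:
-156 + ((-18 + 68)/(45 + (4 + 2)**2))*(23 + 55) = -156 + (50/(45 + 6**2))*78 = -156 + (50/(45 + 36))*78 = -156 + (50/81)*78 = -156 + 1300/27 = -2912/27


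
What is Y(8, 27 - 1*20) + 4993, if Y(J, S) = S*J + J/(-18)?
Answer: 45437/9 ≈ 5048.6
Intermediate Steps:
Y(J, S) = -J/18 + J*S (Y(J, S) = J*S + J*(-1/18) = J*S - J/18 = -J/18 + J*S)
Y(8, 27 - 1*20) + 4993 = 8*(-1/18 + (27 - 1*20)) + 4993 = 8*(-1/18 + (27 - 20)) + 4993 = 8*(-1/18 + 7) + 4993 = 8*(125/18) + 4993 = 500/9 + 4993 = 45437/9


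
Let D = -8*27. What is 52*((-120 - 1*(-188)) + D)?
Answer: -7696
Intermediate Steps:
D = -216
52*((-120 - 1*(-188)) + D) = 52*((-120 - 1*(-188)) - 216) = 52*((-120 + 188) - 216) = 52*(68 - 216) = 52*(-148) = -7696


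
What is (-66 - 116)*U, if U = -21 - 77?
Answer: 17836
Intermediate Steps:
U = -98
(-66 - 116)*U = (-66 - 116)*(-98) = -182*(-98) = 17836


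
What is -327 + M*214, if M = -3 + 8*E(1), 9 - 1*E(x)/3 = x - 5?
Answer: 65799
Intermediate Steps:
E(x) = 42 - 3*x (E(x) = 27 - 3*(x - 5) = 27 - 3*(-5 + x) = 27 + (15 - 3*x) = 42 - 3*x)
M = 309 (M = -3 + 8*(42 - 3*1) = -3 + 8*(42 - 3) = -3 + 8*39 = -3 + 312 = 309)
-327 + M*214 = -327 + 309*214 = -327 + 66126 = 65799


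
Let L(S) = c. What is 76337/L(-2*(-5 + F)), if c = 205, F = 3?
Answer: 76337/205 ≈ 372.38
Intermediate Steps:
L(S) = 205
76337/L(-2*(-5 + F)) = 76337/205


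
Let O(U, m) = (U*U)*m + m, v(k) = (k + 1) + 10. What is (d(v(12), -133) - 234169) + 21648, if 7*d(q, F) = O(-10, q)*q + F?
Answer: -1434351/7 ≈ -2.0491e+5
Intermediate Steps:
v(k) = 11 + k (v(k) = (1 + k) + 10 = 11 + k)
O(U, m) = m + m*U**2 (O(U, m) = U**2*m + m = m*U**2 + m = m + m*U**2)
d(q, F) = F/7 + 101*q**2/7 (d(q, F) = ((q*(1 + (-10)**2))*q + F)/7 = ((q*(1 + 100))*q + F)/7 = ((q*101)*q + F)/7 = ((101*q)*q + F)/7 = (101*q**2 + F)/7 = (F + 101*q**2)/7 = F/7 + 101*q**2/7)
(d(v(12), -133) - 234169) + 21648 = (((1/7)*(-133) + 101*(11 + 12)**2/7) - 234169) + 21648 = ((-19 + (101/7)*23**2) - 234169) + 21648 = ((-19 + (101/7)*529) - 234169) + 21648 = ((-19 + 53429/7) - 234169) + 21648 = (53296/7 - 234169) + 21648 = -1585887/7 + 21648 = -1434351/7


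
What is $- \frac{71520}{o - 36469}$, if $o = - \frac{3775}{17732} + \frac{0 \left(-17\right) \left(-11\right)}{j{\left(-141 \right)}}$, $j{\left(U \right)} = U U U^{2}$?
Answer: $\frac{422730880}{215557361} \approx 1.9611$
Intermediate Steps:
$j{\left(U \right)} = U^{4}$ ($j{\left(U \right)} = U^{2} U^{2} = U^{4}$)
$o = - \frac{3775}{17732}$ ($o = - \frac{3775}{17732} + \frac{0 \left(-17\right) \left(-11\right)}{\left(-141\right)^{4}} = \left(-3775\right) \frac{1}{17732} + \frac{0 \left(-11\right)}{395254161} = - \frac{3775}{17732} + 0 \cdot \frac{1}{395254161} = - \frac{3775}{17732} + 0 = - \frac{3775}{17732} \approx -0.21289$)
$- \frac{71520}{o - 36469} = - \frac{71520}{- \frac{3775}{17732} - 36469} = - \frac{71520}{- \frac{646672083}{17732}} = \left(-71520\right) \left(- \frac{17732}{646672083}\right) = \frac{422730880}{215557361}$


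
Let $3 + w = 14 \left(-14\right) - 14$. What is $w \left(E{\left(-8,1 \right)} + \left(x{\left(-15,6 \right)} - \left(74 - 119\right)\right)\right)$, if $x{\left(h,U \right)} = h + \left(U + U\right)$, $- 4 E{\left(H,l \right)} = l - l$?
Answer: $-8946$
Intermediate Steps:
$E{\left(H,l \right)} = 0$ ($E{\left(H,l \right)} = - \frac{l - l}{4} = \left(- \frac{1}{4}\right) 0 = 0$)
$x{\left(h,U \right)} = h + 2 U$
$w = -213$ ($w = -3 + \left(14 \left(-14\right) - 14\right) = -3 - 210 = -213$)
$w \left(E{\left(-8,1 \right)} + \left(x{\left(-15,6 \right)} - \left(74 - 119\right)\right)\right) = - 213 \left(0 + \left(\left(-15 + 2 \cdot 6\right) - \left(74 - 119\right)\right)\right) = - 213 \left(0 + \left(\left(-15 + 12\right) - -45\right)\right) = - 213 \left(0 + \left(-3 + 45\right)\right) = - 213 \left(0 + 42\right) = \left(-213\right) 42 = -8946$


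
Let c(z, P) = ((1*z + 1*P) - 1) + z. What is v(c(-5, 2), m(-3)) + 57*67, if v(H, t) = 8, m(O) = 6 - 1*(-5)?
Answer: 3827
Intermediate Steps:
c(z, P) = -1 + P + 2*z (c(z, P) = ((z + P) - 1) + z = ((P + z) - 1) + z = (-1 + P + z) + z = -1 + P + 2*z)
m(O) = 11 (m(O) = 6 + 5 = 11)
v(c(-5, 2), m(-3)) + 57*67 = 8 + 57*67 = 8 + 3819 = 3827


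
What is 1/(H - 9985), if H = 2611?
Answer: -1/7374 ≈ -0.00013561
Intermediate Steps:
1/(H - 9985) = 1/(2611 - 9985) = 1/(-7374) = -1/7374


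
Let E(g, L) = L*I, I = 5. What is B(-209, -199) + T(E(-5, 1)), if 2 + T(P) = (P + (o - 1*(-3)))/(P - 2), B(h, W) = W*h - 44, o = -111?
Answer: 124532/3 ≈ 41511.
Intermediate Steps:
E(g, L) = 5*L (E(g, L) = L*5 = 5*L)
B(h, W) = -44 + W*h
T(P) = -2 + (-108 + P)/(-2 + P) (T(P) = -2 + (P + (-111 - 1*(-3)))/(P - 2) = -2 + (P + (-111 + 3))/(-2 + P) = -2 + (P - 108)/(-2 + P) = -2 + (-108 + P)/(-2 + P))
B(-209, -199) + T(E(-5, 1)) = (-44 - 199*(-209)) + (-104 - 5)/(-2 + 5*1) = (-44 + 41591) + (-104 - 1*5)/(-2 + 5) = 41547 + (-104 - 5)/3 = 41547 + (⅓)*(-109) = 41547 - 109/3 = 124532/3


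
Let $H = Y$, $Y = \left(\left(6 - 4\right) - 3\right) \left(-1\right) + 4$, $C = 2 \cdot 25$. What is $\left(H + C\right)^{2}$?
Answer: $3025$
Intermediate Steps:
$C = 50$
$Y = 5$ ($Y = \left(2 - 3\right) \left(-1\right) + 4 = \left(-1\right) \left(-1\right) + 4 = 1 + 4 = 5$)
$H = 5$
$\left(H + C\right)^{2} = \left(5 + 50\right)^{2} = 55^{2} = 3025$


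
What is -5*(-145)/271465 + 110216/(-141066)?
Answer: -2981751359/3829448169 ≈ -0.77864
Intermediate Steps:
-5*(-145)/271465 + 110216/(-141066) = 725*(1/271465) + 110216*(-1/141066) = 145/54293 - 55108/70533 = -2981751359/3829448169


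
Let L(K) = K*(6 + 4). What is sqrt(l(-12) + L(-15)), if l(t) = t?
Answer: 9*I*sqrt(2) ≈ 12.728*I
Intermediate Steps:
L(K) = 10*K (L(K) = K*10 = 10*K)
sqrt(l(-12) + L(-15)) = sqrt(-12 + 10*(-15)) = sqrt(-12 - 150) = sqrt(-162) = 9*I*sqrt(2)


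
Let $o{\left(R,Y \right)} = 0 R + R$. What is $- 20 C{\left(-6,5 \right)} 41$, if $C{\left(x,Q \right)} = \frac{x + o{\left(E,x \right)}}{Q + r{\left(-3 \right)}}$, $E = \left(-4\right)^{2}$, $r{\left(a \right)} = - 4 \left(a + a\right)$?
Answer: $- \frac{8200}{29} \approx -282.76$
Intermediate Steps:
$r{\left(a \right)} = - 8 a$ ($r{\left(a \right)} = - 4 \cdot 2 a = - 8 a$)
$E = 16$
$o{\left(R,Y \right)} = R$ ($o{\left(R,Y \right)} = 0 + R = R$)
$C{\left(x,Q \right)} = \frac{16 + x}{24 + Q}$ ($C{\left(x,Q \right)} = \frac{x + 16}{Q - -24} = \frac{16 + x}{Q + 24} = \frac{16 + x}{24 + Q}$)
$- 20 C{\left(-6,5 \right)} 41 = - 20 \frac{16 - 6}{24 + 5} \cdot 41 = - 20 \cdot \frac{1}{29} \cdot 10 \cdot 41 = \left(-20\right) \frac{10}{29} \cdot 41 = \left(- \frac{200}{29}\right) 41 = - \frac{8200}{29}$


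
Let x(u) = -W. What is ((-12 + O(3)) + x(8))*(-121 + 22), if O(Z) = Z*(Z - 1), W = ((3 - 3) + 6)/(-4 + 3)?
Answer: 0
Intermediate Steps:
W = -6 (W = (0 + 6)/(-1) = 6*(-1) = -6)
x(u) = 6 (x(u) = -1*(-6) = 6)
O(Z) = Z*(-1 + Z)
((-12 + O(3)) + x(8))*(-121 + 22) = ((-12 + 3*(-1 + 3)) + 6)*(-121 + 22) = ((-12 + 3*2) + 6)*(-99) = ((-12 + 6) + 6)*(-99) = (-6 + 6)*(-99) = 0*(-99) = 0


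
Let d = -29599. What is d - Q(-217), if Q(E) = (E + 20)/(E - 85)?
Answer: -8939095/302 ≈ -29600.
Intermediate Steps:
Q(E) = (20 + E)/(-85 + E)
d - Q(-217) = -29599 - (20 - 217)/(-85 - 217) = -29599 - (-197)/(-302) = -29599 - (-1)*(-197)/302 = -29599 - 1*197/302 = -29599 - 197/302 = -8939095/302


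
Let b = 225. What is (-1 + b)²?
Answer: 50176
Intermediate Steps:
(-1 + b)² = (-1 + 225)² = 224² = 50176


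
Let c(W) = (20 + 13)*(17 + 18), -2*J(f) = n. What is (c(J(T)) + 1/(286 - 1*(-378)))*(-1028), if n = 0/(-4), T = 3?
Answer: -197098697/166 ≈ -1.1873e+6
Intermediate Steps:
n = 0 (n = 0*(-¼) = 0)
J(f) = 0 (J(f) = -½*0 = 0)
c(W) = 1155 (c(W) = 33*35 = 1155)
(c(J(T)) + 1/(286 - 1*(-378)))*(-1028) = (1155 + 1/(286 - 1*(-378)))*(-1028) = (1155 + 1/(286 + 378))*(-1028) = (1155 + 1/664)*(-1028) = (766921/664)*(-1028) = -197098697/166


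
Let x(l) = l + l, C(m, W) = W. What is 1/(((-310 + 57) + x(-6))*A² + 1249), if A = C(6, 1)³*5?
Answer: -1/5376 ≈ -0.00018601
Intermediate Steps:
x(l) = 2*l
A = 5 (A = 1³*5 = 1*5 = 5)
1/(((-310 + 57) + x(-6))*A² + 1249) = 1/(((-310 + 57) + 2*(-6))*5² + 1249) = 1/((-253 - 12)*25 + 1249) = 1/(-265*25 + 1249) = 1/(-6625 + 1249) = 1/(-5376) = -1/5376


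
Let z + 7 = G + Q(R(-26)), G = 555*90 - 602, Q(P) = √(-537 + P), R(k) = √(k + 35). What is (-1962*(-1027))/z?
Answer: 33140277378/811511605 - 671658*I*√534/811511605 ≈ 40.838 - 0.019126*I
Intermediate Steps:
R(k) = √(35 + k)
G = 49348 (G = 49950 - 602 = 49348)
z = 49341 + I*√534 (z = -7 + (49348 + √(-537 + √(35 - 26))) = -7 + (49348 + √(-537 + √9)) = -7 + (49348 + √(-537 + 3)) = -7 + (49348 + √(-534)) = -7 + (49348 + I*√534) = 49341 + I*√534 ≈ 49341.0 + 23.108*I)
(-1962*(-1027))/z = (-1962*(-1027))/(49341 + I*√534) = 2014974/(49341 + I*√534)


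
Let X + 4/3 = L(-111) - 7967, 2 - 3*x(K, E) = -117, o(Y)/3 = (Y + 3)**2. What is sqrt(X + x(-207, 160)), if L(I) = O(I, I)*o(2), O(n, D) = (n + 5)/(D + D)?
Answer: I*sqrt(97247877)/111 ≈ 88.842*I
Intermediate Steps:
O(n, D) = (5 + n)/(2*D) (O(n, D) = (5 + n)/((2*D)) = (5 + n)*(1/(2*D)) = (5 + n)/(2*D))
o(Y) = 3*(3 + Y)**2 (o(Y) = 3*(Y + 3)**2 = 3*(3 + Y)**2)
x(K, E) = 119/3 (x(K, E) = 2/3 - 1/3*(-117) = 2/3 + 39 = 119/3)
L(I) = 75*(5 + I)/(2*I) (L(I) = ((5 + I)/(2*I))*(3*(3 + 2)**2) = ((5 + I)/(2*I))*(3*5**2) = ((5 + I)/(2*I))*(3*25) = ((5 + I)/(2*I))*75 = 75*(5 + I)/(2*I))
X = -880510/111 (X = -4/3 + ((75/2)*(5 - 111)/(-111) - 7967) = -4/3 + ((75/2)*(-1/111)*(-106) - 7967) = -4/3 + (1325/37 - 7967) = -4/3 - 293454/37 = -880510/111 ≈ -7932.5)
sqrt(X + x(-207, 160)) = sqrt(-880510/111 + 119/3) = sqrt(-876107/111) = I*sqrt(97247877)/111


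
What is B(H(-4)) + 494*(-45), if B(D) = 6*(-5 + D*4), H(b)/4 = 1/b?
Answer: -22284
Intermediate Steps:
H(b) = 4/b
B(D) = -30 + 24*D (B(D) = 6*(-5 + 4*D) = -30 + 24*D)
B(H(-4)) + 494*(-45) = (-30 + 24*(4/(-4))) + 494*(-45) = (-30 + 24*(4*(-¼))) - 22230 = (-30 + 24*(-1)) - 22230 = (-30 - 24) - 22230 = -54 - 22230 = -22284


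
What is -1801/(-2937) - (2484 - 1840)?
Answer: -1889627/2937 ≈ -643.39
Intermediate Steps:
-1801/(-2937) - (2484 - 1840) = -1801*(-1/2937) - 1*644 = 1801/2937 - 644 = -1889627/2937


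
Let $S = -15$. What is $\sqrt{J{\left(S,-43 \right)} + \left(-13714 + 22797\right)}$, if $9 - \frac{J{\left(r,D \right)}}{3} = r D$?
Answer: $5 \sqrt{287} \approx 84.705$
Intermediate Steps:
$J{\left(r,D \right)} = 27 - 3 D r$ ($J{\left(r,D \right)} = 27 - 3 r D = 27 - 3 D r$)
$\sqrt{J{\left(S,-43 \right)} + \left(-13714 + 22797\right)} = \sqrt{\left(27 - \left(-129\right) \left(-15\right)\right) + \left(-13714 + 22797\right)} = \sqrt{\left(27 - 1935\right) + 9083} = \sqrt{-1908 + 9083} = \sqrt{7175} = 5 \sqrt{287}$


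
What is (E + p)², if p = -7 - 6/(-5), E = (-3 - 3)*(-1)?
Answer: 1/25 ≈ 0.040000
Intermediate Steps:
E = 6 (E = -6*(-1) = 6)
p = -29/5 (p = -7 - (-1)*6/5 = -7 - 1*(-6/5) = -7 + 6/5 = -29/5 ≈ -5.8000)
(E + p)² = (6 - 29/5)² = (⅕)² = 1/25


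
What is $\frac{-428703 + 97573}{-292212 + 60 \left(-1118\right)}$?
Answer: $\frac{165565}{179646} \approx 0.92162$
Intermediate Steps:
$\frac{-428703 + 97573}{-292212 + 60 \left(-1118\right)} = - \frac{331130}{-292212 - 67080} = - \frac{331130}{-359292} = \left(-331130\right) \left(- \frac{1}{359292}\right) = \frac{165565}{179646}$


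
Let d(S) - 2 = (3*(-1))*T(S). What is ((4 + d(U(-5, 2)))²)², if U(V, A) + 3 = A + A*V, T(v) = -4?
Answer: 104976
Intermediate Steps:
U(V, A) = -3 + A + A*V (U(V, A) = -3 + (A + A*V) = -3 + A + A*V)
d(S) = 14 (d(S) = 2 + (3*(-1))*(-4) = 2 - 3*(-4) = 2 + 12 = 14)
((4 + d(U(-5, 2)))²)² = ((4 + 14)²)² = (18²)² = 324² = 104976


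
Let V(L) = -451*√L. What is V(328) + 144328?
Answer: 144328 - 902*√82 ≈ 1.3616e+5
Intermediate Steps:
V(328) + 144328 = -902*√82 + 144328 = 144328 - 902*√82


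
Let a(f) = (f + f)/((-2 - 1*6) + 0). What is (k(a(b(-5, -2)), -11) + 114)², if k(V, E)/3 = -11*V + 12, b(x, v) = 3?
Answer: 488601/16 ≈ 30538.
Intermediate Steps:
a(f) = -f/4 (a(f) = (2*f)/((-2 - 6) + 0) = (2*f)/(-8 + 0) = (2*f)/(-8) = (2*f)*(-⅛) = -f/4)
k(V, E) = 36 - 33*V (k(V, E) = 3*(-11*V + 12) = 3*(12 - 11*V) = 36 - 33*V)
(k(a(b(-5, -2)), -11) + 114)² = ((36 - (-33)*3/4) + 114)² = ((36 - 33*(-¾)) + 114)² = ((36 + 99/4) + 114)² = (243/4 + 114)² = (699/4)² = 488601/16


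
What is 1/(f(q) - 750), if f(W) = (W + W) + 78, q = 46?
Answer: -1/580 ≈ -0.0017241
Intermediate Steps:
f(W) = 78 + 2*W (f(W) = 2*W + 78 = 78 + 2*W)
1/(f(q) - 750) = 1/((78 + 2*46) - 750) = 1/((78 + 92) - 750) = 1/(170 - 750) = 1/(-580) = -1/580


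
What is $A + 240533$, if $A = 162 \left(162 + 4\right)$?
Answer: $267425$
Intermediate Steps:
$A = 26892$ ($A = 162 \cdot 166 = 26892$)
$A + 240533 = 26892 + 240533 = 267425$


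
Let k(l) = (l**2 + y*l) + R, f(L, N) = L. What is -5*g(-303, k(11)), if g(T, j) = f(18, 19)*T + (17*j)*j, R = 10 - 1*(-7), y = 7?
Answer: -3901855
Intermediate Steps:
R = 17 (R = 10 + 7 = 17)
k(l) = 17 + l**2 + 7*l (k(l) = (l**2 + 7*l) + 17 = 17 + l**2 + 7*l)
g(T, j) = 17*j**2 + 18*T (g(T, j) = 18*T + (17*j)*j = 18*T + 17*j**2 = 17*j**2 + 18*T)
-5*g(-303, k(11)) = -5*(17*(17 + 11**2 + 7*11)**2 + 18*(-303)) = -5*(17*(17 + 121 + 77)**2 - 5454) = -5*(17*215**2 - 5454) = -5*(17*46225 - 5454) = -5*(785825 - 5454) = -5*780371 = -3901855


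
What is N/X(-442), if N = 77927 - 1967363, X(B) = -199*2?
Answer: 944718/199 ≈ 4747.3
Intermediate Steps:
X(B) = -398
N = -1889436
N/X(-442) = -1889436/(-398) = -1889436*(-1/398) = 944718/199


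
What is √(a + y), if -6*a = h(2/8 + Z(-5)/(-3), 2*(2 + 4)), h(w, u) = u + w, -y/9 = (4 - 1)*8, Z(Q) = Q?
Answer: I*√31438/12 ≈ 14.776*I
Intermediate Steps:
y = -216 (y = -9*(4 - 1)*8 = -27*8 = -9*24 = -216)
a = -167/72 (a = -(2*(2 + 4) + (2/8 - 5/(-3)))/6 = -(2*6 + (2*(⅛) - 5*(-⅓)))/6 = -(12 + (¼ + 5/3))/6 = -(12 + 23/12)/6 = -⅙*167/12 = -167/72 ≈ -2.3194)
√(a + y) = √(-167/72 - 216) = √(-15719/72) = I*√31438/12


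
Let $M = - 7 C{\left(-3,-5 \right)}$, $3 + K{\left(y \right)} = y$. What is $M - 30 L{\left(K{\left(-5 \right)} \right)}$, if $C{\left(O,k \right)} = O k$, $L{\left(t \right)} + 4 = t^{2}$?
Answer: $-1905$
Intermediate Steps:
$K{\left(y \right)} = -3 + y$
$L{\left(t \right)} = -4 + t^{2}$
$M = -105$ ($M = - 7 \left(\left(-3\right) \left(-5\right)\right) = \left(-7\right) 15 = -105$)
$M - 30 L{\left(K{\left(-5 \right)} \right)} = -105 - 30 \left(-4 + \left(-3 - 5\right)^{2}\right) = -105 - 30 \left(-4 + \left(-8\right)^{2}\right) = -105 - 30 \left(-4 + 64\right) = -105 - 1800 = -1905$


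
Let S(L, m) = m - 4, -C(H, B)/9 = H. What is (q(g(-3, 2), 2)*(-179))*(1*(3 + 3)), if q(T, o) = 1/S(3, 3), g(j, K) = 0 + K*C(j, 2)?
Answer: 1074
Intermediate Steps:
C(H, B) = -9*H
g(j, K) = -9*K*j (g(j, K) = 0 + K*(-9*j) = 0 - 9*K*j = -9*K*j)
S(L, m) = -4 + m
q(T, o) = -1 (q(T, o) = 1/(-4 + 3) = 1/(-1) = -1)
(q(g(-3, 2), 2)*(-179))*(1*(3 + 3)) = (-1*(-179))*(1*(3 + 3)) = 179*(1*6) = 179*6 = 1074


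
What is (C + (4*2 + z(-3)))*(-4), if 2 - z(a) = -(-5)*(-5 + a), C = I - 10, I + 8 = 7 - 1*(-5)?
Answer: -176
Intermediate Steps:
I = 4 (I = -8 + (7 - 1*(-5)) = -8 + (7 + 5) = -8 + 12 = 4)
C = -6 (C = 4 - 10 = -6)
z(a) = 27 - 5*a (z(a) = 2 - (-1)*(-5*(-5 + a)) = 2 - (-1)*(25 - 5*a) = 2 - (-25 + 5*a) = 2 + (25 - 5*a) = 27 - 5*a)
(C + (4*2 + z(-3)))*(-4) = (-6 + (4*2 + (27 - 5*(-3))))*(-4) = (-6 + (8 + (27 + 15)))*(-4) = (-6 + (8 + 42))*(-4) = (-6 + 50)*(-4) = 44*(-4) = -176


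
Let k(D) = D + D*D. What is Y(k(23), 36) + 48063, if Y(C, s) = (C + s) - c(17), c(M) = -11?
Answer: 48662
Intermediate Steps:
k(D) = D + D²
Y(C, s) = 11 + C + s (Y(C, s) = (C + s) - 1*(-11) = (C + s) + 11 = 11 + C + s)
Y(k(23), 36) + 48063 = (11 + 23*(1 + 23) + 36) + 48063 = (11 + 23*24 + 36) + 48063 = (11 + 552 + 36) + 48063 = 599 + 48063 = 48662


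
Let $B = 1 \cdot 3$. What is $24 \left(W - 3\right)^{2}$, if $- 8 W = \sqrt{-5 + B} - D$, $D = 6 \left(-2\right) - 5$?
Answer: $\frac{5037}{8} + \frac{123 i \sqrt{2}}{4} \approx 629.63 + 43.487 i$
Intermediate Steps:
$B = 3$
$D = -17$ ($D = -12 - 5 = -17$)
$W = - \frac{17}{8} - \frac{i \sqrt{2}}{8}$ ($W = - \frac{\sqrt{-5 + 3} - -17}{8} = - \frac{\sqrt{-2} + 17}{8} = - \frac{i \sqrt{2} + 17}{8} = - \frac{17 + i \sqrt{2}}{8} = - \frac{17}{8} - \frac{i \sqrt{2}}{8} \approx -2.125 - 0.17678 i$)
$24 \left(W - 3\right)^{2} = 24 \left(\left(- \frac{17}{8} - \frac{i \sqrt{2}}{8}\right) - 3\right)^{2} = 24 \left(- \frac{41}{8} - \frac{i \sqrt{2}}{8}\right)^{2}$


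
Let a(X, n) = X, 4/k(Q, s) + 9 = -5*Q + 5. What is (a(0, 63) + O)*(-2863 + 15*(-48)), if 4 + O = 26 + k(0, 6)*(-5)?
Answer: -96741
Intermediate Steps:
k(Q, s) = 4/(-4 - 5*Q) (k(Q, s) = 4/(-9 + (-5*Q + 5)) = 4/(-9 + (5 - 5*Q)) = 4/(-4 - 5*Q))
O = 27 (O = -4 + (26 - 4/(4 + 5*0)*(-5)) = -4 + (26 - 4/(4 + 0)*(-5)) = -4 + (26 - 4/4*(-5)) = -4 + (26 - 4*¼*(-5)) = -4 + (26 - 1*(-5)) = -4 + (26 + 5) = -4 + 31 = 27)
(a(0, 63) + O)*(-2863 + 15*(-48)) = (0 + 27)*(-2863 + 15*(-48)) = 27*(-2863 - 720) = 27*(-3583) = -96741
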